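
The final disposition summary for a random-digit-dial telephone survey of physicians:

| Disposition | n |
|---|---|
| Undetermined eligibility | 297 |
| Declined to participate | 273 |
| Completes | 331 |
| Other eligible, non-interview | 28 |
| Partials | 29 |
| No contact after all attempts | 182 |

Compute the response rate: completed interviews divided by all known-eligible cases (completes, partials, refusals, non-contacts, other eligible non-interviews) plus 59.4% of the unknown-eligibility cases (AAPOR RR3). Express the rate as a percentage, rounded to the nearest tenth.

Numerator: 331
Eligible (known): 331 + 29 + 273 + 182 + 28 = 843
e × U: 0.5940 × 297 = 176.42
Denominator: 843 + 176.42 = 1019.42
RR3 = 331 / 1019.42 = 0.3247

32.5%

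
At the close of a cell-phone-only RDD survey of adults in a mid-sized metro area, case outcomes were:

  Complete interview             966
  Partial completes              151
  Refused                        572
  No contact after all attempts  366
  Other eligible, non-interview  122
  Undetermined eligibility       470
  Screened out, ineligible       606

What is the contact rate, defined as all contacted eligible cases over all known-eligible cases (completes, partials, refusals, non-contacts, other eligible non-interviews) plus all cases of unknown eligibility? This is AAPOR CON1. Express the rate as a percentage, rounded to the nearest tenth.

Numerator = 966 + 151 + 572 + 122 = 1811
Denom = 966 + 151 + 572 + 366 + 122 + 470 = 2647
CON1 = 1811 / 2647 = 0.6842

68.4%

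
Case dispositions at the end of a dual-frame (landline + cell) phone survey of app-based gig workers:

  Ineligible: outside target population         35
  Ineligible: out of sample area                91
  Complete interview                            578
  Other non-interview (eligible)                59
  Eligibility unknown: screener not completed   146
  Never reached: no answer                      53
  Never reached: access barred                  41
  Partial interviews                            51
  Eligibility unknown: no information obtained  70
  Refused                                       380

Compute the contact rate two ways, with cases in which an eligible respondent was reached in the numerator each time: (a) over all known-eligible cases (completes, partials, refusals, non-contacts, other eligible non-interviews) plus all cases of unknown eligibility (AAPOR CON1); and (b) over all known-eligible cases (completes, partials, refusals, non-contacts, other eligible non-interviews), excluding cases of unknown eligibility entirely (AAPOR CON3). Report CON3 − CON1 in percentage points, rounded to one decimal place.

Non-contacts = 53 + 41 = 94
Unknown if eligible = 146 + 70 = 216
Ineligible = 35 + 91 = 126
Num → 578 + 51 + 380 + 59 = 1068
Base → 578 + 51 + 380 + 94 + 59 + 216 = 1378
CON1 = 1068 / 1378 = 0.7750
Base → 578 + 51 + 380 + 94 + 59 = 1162
CON3 = 1068 / 1162 = 0.9191
Difference = 91.91 − 77.50 = 14.41 percentage points

14.4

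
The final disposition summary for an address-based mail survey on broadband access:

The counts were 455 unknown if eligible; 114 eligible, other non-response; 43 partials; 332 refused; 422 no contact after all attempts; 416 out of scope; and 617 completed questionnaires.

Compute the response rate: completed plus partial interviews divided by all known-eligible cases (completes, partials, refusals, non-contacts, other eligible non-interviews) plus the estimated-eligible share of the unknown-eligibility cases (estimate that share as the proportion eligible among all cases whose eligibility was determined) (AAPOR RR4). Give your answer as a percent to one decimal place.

35.0%

Num → 617 + 43 = 660
Determined eligible → 617 + 43 + 332 + 422 + 114 = 1528
e = 1528 / (1528 + 416) = 1528 / 1944 = 0.7860
Estimated eligible among unknowns → 0.7860 × 455 = 357.63
Denominator → 1528 + 357.63 = 1885.63
RR4 = 660 / 1885.63 = 0.3500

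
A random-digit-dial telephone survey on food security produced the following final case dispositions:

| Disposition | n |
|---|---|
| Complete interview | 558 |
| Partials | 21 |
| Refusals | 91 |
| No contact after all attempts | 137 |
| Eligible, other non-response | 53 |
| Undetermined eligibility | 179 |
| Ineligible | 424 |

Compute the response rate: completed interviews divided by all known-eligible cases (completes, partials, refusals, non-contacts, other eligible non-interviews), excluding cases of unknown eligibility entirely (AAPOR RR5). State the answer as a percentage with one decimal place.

64.9%

Numerator → 558
Base → 558 + 21 + 91 + 137 + 53 = 860
RR5 = 558 / 860 = 0.6488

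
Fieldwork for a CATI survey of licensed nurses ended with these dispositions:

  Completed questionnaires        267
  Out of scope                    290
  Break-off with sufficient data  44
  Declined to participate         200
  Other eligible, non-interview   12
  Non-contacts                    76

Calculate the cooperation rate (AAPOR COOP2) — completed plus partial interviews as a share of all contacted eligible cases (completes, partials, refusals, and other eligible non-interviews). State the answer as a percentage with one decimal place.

Top → 267 + 44 = 311
Base → 267 + 44 + 200 + 12 = 523
COOP2 = 311 / 523 = 0.5946

59.5%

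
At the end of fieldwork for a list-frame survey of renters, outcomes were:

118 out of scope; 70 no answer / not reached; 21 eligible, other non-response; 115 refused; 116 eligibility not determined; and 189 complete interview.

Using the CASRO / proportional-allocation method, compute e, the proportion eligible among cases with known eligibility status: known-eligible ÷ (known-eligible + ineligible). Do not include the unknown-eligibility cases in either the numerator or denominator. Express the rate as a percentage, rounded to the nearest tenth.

77.0%

Determined eligible: 189 + 115 + 70 + 21 = 395
e = 395 / (395 + 118) = 395 / 513 = 0.7700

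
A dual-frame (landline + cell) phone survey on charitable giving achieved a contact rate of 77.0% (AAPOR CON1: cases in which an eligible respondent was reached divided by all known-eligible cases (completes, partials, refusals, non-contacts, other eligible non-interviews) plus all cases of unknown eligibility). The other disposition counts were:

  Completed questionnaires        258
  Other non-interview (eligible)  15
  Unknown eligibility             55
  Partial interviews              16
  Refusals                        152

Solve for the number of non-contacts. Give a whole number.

Top: 258 + 16 + 152 + 15 = 441
CON1 = 441 / D = 0.770
D = 441 / 0.770 = 572.7
Other denominator terms total 496
non-contacts = 572.7 − 496 ≈ 77

77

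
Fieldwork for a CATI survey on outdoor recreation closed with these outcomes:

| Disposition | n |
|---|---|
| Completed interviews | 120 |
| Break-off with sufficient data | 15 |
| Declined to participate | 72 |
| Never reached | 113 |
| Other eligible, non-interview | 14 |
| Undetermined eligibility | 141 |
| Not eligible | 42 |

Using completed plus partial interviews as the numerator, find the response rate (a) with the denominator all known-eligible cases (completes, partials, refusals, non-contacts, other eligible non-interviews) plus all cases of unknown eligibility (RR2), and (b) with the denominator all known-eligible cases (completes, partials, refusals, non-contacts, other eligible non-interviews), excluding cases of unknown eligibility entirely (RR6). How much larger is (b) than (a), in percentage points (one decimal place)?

Top = 120 + 15 = 135
Denom = 120 + 15 + 72 + 113 + 14 + 141 = 475
RR2 = 135 / 475 = 0.2842
Denom = 120 + 15 + 72 + 113 + 14 = 334
RR6 = 135 / 334 = 0.4042
Difference = 40.42 − 28.42 = 12.00 percentage points

12.0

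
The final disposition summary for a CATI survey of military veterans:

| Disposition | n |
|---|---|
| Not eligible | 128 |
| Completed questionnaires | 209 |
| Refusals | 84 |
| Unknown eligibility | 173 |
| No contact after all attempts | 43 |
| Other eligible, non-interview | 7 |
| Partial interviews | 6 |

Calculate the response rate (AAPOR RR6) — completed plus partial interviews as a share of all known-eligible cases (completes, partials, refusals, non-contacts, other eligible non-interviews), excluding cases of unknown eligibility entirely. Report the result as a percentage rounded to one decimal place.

61.6%

Top = 209 + 6 = 215
Base = 209 + 6 + 84 + 43 + 7 = 349
RR6 = 215 / 349 = 0.6160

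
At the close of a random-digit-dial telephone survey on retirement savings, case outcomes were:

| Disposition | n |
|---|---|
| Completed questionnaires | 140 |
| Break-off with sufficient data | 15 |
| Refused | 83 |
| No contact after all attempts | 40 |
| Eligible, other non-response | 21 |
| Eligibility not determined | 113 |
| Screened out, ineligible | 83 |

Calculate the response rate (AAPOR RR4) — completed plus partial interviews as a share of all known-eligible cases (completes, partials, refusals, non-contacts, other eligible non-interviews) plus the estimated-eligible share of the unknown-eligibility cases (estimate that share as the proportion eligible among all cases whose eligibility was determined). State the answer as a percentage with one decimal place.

Num = 140 + 15 = 155
Determined eligible = 140 + 15 + 83 + 40 + 21 = 299
e = 299 / (299 + 83) = 299 / 382 = 0.7827
Estimated eligible among unknowns = 0.7827 × 113 = 88.45
Base = 299 + 88.45 = 387.45
RR4 = 155 / 387.45 = 0.4001

40.0%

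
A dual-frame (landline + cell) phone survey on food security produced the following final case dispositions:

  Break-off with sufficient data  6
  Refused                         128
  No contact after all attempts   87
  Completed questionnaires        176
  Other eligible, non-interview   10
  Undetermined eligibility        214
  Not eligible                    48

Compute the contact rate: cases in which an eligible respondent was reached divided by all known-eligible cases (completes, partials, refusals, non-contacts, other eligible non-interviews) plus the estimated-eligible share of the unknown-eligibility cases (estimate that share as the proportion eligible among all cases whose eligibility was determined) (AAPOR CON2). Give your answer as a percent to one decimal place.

Numerator → 176 + 6 + 128 + 10 = 320
Eligible (known) → 176 + 6 + 128 + 87 + 10 = 407
e = 407 / (407 + 48) = 407 / 455 = 0.8945
Estimated eligible among unknowns → 0.8945 × 214 = 191.42
Denominator → 407 + 191.42 = 598.42
CON2 = 320 / 598.42 = 0.5347

53.5%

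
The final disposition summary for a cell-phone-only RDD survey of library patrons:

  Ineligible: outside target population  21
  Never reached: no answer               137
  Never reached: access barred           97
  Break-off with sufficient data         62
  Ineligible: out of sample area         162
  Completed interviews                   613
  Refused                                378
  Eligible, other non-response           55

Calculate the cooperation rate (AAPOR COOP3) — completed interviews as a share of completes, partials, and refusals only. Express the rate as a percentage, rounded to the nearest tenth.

58.2%

No contact after all attempts = 137 + 97 = 234
Ineligible = 21 + 162 = 183
Numerator: 613
Denominator: 613 + 62 + 378 = 1053
COOP3 = 613 / 1053 = 0.5821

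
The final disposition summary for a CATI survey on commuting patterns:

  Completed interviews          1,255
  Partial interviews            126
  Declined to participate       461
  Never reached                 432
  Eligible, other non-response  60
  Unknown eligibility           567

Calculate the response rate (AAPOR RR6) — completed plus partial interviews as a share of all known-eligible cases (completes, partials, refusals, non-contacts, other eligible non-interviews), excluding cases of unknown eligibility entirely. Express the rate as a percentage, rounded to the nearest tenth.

Numerator: 1255 + 126 = 1381
Denom: 1255 + 126 + 461 + 432 + 60 = 2334
RR6 = 1381 / 2334 = 0.5917

59.2%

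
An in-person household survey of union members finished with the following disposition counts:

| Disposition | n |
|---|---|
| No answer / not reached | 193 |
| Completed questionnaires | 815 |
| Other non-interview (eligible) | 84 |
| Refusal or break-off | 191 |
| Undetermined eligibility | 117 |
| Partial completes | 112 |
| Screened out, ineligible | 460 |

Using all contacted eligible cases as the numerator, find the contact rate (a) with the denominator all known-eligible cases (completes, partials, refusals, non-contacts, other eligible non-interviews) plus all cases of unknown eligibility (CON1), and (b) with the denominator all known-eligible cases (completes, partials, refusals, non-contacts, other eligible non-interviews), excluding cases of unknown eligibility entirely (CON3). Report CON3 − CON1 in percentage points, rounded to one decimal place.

6.7

Top: 815 + 112 + 191 + 84 = 1202
Base: 815 + 112 + 191 + 193 + 84 + 117 = 1512
CON1 = 1202 / 1512 = 0.7950
Base: 815 + 112 + 191 + 193 + 84 = 1395
CON3 = 1202 / 1395 = 0.8616
Difference = 86.16 − 79.50 = 6.66 percentage points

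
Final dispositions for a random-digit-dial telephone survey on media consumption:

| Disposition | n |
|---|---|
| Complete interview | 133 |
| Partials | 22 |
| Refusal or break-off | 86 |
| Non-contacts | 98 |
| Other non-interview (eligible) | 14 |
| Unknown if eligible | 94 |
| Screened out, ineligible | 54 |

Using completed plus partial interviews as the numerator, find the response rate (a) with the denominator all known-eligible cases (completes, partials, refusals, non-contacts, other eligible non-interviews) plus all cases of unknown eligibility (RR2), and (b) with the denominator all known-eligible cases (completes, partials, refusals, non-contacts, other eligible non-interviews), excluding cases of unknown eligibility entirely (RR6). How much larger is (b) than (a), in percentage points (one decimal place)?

Num = 133 + 22 = 155
Denominator = 133 + 22 + 86 + 98 + 14 + 94 = 447
RR2 = 155 / 447 = 0.3468
Denominator = 133 + 22 + 86 + 98 + 14 = 353
RR6 = 155 / 353 = 0.4391
Difference = 43.91 − 34.68 = 9.23 percentage points

9.2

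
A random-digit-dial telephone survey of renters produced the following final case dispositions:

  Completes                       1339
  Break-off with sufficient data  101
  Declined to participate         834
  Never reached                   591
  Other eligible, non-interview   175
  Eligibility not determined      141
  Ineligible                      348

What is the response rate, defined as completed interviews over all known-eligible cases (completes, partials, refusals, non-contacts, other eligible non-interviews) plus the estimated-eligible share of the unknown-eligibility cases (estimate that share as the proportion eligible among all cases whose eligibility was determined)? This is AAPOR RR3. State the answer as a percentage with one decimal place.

Num = 1339
Determined eligible = 1339 + 101 + 834 + 591 + 175 = 3040
e = 3040 / (3040 + 348) = 3040 / 3388 = 0.8973
Estimated eligible among unknowns = 0.8973 × 141 = 126.52
Denom = 3040 + 126.52 = 3166.52
RR3 = 1339 / 3166.52 = 0.4229

42.3%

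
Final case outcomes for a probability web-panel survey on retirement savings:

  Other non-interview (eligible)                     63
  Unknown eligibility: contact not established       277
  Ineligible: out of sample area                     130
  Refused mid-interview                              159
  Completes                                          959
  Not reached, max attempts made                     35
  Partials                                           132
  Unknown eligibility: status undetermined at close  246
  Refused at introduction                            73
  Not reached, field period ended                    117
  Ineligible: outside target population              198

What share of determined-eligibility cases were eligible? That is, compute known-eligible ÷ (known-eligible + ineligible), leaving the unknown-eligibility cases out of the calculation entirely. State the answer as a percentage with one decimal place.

Refusal or break-off = 73 + 159 = 232
Non-contacts = 117 + 35 = 152
Unknown if eligible = 277 + 246 = 523
Out of scope = 198 + 130 = 328
Determined eligible: 959 + 132 + 232 + 152 + 63 = 1538
e = 1538 / (1538 + 328) = 1538 / 1866 = 0.8242

82.4%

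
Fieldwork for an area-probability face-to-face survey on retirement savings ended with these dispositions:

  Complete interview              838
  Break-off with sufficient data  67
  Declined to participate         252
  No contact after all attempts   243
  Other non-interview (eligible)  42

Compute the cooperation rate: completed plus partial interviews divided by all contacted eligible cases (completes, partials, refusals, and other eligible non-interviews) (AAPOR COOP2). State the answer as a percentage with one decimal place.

75.5%

Numerator: 838 + 67 = 905
Denom: 838 + 67 + 252 + 42 = 1199
COOP2 = 905 / 1199 = 0.7548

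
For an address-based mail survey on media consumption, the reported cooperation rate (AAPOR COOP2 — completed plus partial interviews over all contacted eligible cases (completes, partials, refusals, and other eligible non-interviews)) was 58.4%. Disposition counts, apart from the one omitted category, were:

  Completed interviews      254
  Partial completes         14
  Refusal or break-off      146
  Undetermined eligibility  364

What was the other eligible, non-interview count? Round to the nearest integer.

Numerator = 254 + 14 = 268
COOP2 = 268 / D = 0.584
D = 268 / 0.584 = 458.9
Remaining denominator categories sum to 414
other eligible, non-interview = 458.9 − 414 ≈ 45

45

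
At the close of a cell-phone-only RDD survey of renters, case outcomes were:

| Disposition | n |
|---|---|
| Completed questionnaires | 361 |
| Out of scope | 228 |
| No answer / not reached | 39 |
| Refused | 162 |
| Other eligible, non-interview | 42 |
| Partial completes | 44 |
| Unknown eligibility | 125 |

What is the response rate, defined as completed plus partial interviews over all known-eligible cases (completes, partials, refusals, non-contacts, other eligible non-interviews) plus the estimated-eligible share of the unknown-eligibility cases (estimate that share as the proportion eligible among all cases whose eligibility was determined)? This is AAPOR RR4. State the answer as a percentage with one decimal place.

Numerator = 361 + 44 = 405
Eligible (known) = 361 + 44 + 162 + 39 + 42 = 648
e = 648 / (648 + 228) = 648 / 876 = 0.7397
Estimated eligible among unknowns = 0.7397 × 125 = 92.46
Base = 648 + 92.46 = 740.46
RR4 = 405 / 740.46 = 0.5470

54.7%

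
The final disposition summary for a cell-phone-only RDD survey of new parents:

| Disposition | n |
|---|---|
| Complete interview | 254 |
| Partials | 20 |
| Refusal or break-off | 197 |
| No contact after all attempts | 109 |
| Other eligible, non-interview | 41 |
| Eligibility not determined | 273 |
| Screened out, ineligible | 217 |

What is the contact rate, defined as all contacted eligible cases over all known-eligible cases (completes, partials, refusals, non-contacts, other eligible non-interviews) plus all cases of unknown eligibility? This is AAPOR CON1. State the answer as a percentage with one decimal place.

57.3%

Top: 254 + 20 + 197 + 41 = 512
Denominator: 254 + 20 + 197 + 109 + 41 + 273 = 894
CON1 = 512 / 894 = 0.5727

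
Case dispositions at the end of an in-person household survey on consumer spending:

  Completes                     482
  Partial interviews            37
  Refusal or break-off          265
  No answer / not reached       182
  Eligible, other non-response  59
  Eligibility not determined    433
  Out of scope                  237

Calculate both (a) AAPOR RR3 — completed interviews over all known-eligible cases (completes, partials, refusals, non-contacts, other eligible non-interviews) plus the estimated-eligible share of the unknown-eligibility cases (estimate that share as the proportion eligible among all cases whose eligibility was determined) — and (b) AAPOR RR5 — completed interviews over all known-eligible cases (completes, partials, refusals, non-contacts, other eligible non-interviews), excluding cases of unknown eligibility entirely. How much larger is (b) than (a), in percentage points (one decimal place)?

Top: 482
Known eligible: 482 + 37 + 265 + 182 + 59 = 1025
e = 1025 / (1025 + 237) = 1025 / 1262 = 0.8122
Eligible share of unknowns: 0.8122 × 433 = 351.68
Denom: 1025 + 351.68 = 1376.68
RR3 = 482 / 1376.68 = 0.3501
Denom: 482 + 37 + 265 + 182 + 59 = 1025
RR5 = 482 / 1025 = 0.4702
Difference = 47.02 − 35.01 = 12.01 percentage points

12.0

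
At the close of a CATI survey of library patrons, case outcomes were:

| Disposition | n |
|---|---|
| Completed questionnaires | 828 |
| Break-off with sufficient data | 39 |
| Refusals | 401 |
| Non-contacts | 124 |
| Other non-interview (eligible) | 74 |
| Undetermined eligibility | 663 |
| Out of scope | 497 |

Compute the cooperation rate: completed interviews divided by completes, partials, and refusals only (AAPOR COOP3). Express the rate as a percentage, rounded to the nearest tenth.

65.3%

Numerator → 828
Denominator → 828 + 39 + 401 = 1268
COOP3 = 828 / 1268 = 0.6530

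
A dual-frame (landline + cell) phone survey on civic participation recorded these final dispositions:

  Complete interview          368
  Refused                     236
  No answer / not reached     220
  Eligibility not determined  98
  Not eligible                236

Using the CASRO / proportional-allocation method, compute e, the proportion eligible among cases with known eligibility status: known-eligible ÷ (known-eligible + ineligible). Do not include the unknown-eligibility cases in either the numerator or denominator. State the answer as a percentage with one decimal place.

77.7%

Determined eligible: 368 + 236 + 220 = 824
e = 824 / (824 + 236) = 824 / 1060 = 0.7774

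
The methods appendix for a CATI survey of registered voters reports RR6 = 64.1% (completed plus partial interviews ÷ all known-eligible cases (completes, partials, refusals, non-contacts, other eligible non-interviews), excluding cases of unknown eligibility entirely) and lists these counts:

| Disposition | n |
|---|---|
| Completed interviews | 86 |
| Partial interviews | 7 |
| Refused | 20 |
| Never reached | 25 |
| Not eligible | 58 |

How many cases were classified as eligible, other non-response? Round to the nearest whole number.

Top: 86 + 7 = 93
RR6 = 93 / D = 0.641
D = 93 / 0.641 = 145.1
Rest of base = 138
eligible, other non-response = 145.1 − 138 ≈ 7

7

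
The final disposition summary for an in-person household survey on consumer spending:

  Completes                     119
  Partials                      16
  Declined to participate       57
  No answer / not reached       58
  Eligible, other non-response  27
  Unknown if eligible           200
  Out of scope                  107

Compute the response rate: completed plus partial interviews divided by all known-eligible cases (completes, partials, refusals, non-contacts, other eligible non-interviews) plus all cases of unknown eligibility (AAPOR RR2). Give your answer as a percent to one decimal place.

Numerator = 119 + 16 = 135
Base = 119 + 16 + 57 + 58 + 27 + 200 = 477
RR2 = 135 / 477 = 0.2830

28.3%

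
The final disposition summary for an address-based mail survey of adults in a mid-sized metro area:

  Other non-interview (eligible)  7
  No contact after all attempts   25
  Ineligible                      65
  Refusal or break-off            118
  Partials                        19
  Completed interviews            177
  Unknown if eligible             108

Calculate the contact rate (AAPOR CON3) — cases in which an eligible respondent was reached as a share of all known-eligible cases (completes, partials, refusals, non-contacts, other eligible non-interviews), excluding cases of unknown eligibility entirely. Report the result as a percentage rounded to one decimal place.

92.8%

Num → 177 + 19 + 118 + 7 = 321
Denominator → 177 + 19 + 118 + 25 + 7 = 346
CON3 = 321 / 346 = 0.9277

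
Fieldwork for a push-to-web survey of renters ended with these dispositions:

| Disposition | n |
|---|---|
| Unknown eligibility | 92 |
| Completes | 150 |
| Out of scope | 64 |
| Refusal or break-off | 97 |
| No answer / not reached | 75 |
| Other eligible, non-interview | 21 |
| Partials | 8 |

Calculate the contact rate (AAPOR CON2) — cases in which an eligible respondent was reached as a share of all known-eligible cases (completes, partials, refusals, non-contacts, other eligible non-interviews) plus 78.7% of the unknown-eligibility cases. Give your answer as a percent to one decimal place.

Num → 150 + 8 + 97 + 21 = 276
Determined eligible → 150 + 8 + 97 + 75 + 21 = 351
Estimated eligible among unknowns → 0.7870 × 92 = 72.40
Denominator → 351 + 72.40 = 423.40
CON2 = 276 / 423.40 = 0.6519

65.2%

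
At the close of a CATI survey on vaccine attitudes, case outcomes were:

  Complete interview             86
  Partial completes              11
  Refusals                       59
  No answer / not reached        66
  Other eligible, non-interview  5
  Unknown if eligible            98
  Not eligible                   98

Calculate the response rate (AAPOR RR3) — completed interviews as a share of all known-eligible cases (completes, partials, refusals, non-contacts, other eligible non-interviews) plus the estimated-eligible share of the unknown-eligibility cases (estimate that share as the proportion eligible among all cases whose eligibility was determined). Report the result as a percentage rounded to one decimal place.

Num → 86
Determined eligible → 86 + 11 + 59 + 66 + 5 = 227
e = 227 / (227 + 98) = 227 / 325 = 0.6985
Eligible share of unknowns → 0.6985 × 98 = 68.45
Base → 227 + 68.45 = 295.45
RR3 = 86 / 295.45 = 0.2911

29.1%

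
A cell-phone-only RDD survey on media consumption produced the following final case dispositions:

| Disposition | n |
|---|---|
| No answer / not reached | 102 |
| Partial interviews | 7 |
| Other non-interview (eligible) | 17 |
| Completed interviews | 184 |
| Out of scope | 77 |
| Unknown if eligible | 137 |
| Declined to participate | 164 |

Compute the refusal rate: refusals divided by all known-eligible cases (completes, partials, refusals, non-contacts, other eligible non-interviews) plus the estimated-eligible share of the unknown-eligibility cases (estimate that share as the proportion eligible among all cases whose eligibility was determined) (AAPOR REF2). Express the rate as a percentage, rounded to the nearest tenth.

27.7%

Numerator = 164
Determined eligible = 184 + 7 + 164 + 102 + 17 = 474
e = 474 / (474 + 77) = 474 / 551 = 0.8603
Eligible share of unknowns = 0.8603 × 137 = 117.86
Denominator = 474 + 117.86 = 591.86
REF2 = 164 / 591.86 = 0.2771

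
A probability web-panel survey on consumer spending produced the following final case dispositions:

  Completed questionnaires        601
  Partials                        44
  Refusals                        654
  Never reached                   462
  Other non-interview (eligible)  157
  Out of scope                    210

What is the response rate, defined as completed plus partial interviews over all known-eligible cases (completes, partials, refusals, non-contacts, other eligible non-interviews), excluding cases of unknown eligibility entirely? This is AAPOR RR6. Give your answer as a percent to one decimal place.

33.6%

Top: 601 + 44 = 645
Base: 601 + 44 + 654 + 462 + 157 = 1918
RR6 = 645 / 1918 = 0.3363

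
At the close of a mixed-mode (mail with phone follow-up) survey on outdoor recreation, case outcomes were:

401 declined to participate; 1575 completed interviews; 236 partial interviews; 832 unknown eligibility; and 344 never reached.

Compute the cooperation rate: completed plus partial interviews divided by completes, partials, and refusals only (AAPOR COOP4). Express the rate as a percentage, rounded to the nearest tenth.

Numerator = 1575 + 236 = 1811
Denom = 1575 + 236 + 401 = 2212
COOP4 = 1811 / 2212 = 0.8187

81.9%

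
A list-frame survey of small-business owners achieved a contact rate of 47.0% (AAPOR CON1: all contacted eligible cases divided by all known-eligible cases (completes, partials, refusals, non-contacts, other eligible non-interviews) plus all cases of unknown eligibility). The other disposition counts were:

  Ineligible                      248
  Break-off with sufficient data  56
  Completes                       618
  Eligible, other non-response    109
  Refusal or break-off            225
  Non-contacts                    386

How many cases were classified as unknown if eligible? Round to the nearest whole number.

Num: 618 + 56 + 225 + 109 = 1008
CON1 = 1008 / D = 0.470
D = 1008 / 0.470 = 2144.7
Rest of base = 1394
unknown if eligible = 2144.7 − 1394 ≈ 751

751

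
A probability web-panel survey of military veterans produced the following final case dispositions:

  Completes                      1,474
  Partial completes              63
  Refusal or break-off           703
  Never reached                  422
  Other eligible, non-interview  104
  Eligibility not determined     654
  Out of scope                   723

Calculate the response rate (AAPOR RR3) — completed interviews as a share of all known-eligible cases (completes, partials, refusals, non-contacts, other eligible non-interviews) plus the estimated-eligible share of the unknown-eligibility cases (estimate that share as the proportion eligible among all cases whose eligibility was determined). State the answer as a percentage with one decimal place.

Num = 1474
Known eligible = 1474 + 63 + 703 + 422 + 104 = 2766
e = 2766 / (2766 + 723) = 2766 / 3489 = 0.7928
Eligible share of unknowns = 0.7928 × 654 = 518.49
Denom = 2766 + 518.49 = 3284.49
RR3 = 1474 / 3284.49 = 0.4488

44.9%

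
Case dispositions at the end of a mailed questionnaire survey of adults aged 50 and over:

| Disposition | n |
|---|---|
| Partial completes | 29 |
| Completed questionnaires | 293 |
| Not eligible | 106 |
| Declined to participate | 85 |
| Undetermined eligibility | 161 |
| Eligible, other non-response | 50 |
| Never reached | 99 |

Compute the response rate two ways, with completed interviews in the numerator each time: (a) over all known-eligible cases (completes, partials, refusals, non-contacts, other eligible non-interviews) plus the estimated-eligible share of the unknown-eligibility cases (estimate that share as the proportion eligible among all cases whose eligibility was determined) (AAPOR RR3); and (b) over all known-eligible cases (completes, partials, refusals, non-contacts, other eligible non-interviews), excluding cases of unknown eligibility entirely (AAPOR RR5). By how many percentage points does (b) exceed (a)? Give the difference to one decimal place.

10.3

Numerator → 293
Eligible (known) → 293 + 29 + 85 + 99 + 50 = 556
e = 556 / (556 + 106) = 556 / 662 = 0.8399
Estimated eligible among unknowns → 0.8399 × 161 = 135.22
Denominator → 556 + 135.22 = 691.22
RR3 = 293 / 691.22 = 0.4239
Denominator → 293 + 29 + 85 + 99 + 50 = 556
RR5 = 293 / 556 = 0.5270
Difference = 52.70 − 42.39 = 10.31 percentage points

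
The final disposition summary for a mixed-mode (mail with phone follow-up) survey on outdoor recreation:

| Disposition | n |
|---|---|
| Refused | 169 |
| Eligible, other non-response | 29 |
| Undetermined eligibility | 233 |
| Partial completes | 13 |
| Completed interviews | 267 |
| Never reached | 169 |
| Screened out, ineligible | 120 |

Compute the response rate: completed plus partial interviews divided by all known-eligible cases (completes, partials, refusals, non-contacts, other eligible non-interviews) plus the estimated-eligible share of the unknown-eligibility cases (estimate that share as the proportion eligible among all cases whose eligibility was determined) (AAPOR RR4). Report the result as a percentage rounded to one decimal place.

33.2%

Numerator = 267 + 13 = 280
Determined eligible = 267 + 13 + 169 + 169 + 29 = 647
e = 647 / (647 + 120) = 647 / 767 = 0.8435
e × U = 0.8435 × 233 = 196.54
Denom = 647 + 196.54 = 843.54
RR4 = 280 / 843.54 = 0.3319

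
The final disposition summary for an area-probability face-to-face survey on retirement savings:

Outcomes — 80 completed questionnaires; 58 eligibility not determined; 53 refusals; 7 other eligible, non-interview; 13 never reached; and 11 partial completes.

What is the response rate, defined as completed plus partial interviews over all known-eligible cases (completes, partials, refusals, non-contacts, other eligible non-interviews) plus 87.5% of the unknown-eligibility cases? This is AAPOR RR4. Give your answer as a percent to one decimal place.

42.4%

Top = 80 + 11 = 91
Known eligible = 80 + 11 + 53 + 13 + 7 = 164
e × U = 0.8750 × 58 = 50.75
Base = 164 + 50.75 = 214.75
RR4 = 91 / 214.75 = 0.4237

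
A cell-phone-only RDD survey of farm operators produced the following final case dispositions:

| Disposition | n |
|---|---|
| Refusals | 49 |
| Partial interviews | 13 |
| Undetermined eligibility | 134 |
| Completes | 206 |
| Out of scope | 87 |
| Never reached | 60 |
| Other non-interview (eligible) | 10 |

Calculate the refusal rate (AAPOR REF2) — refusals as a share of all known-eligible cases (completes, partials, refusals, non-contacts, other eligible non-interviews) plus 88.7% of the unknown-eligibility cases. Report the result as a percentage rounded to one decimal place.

Num: 49
Known eligible: 206 + 13 + 49 + 60 + 10 = 338
e × U: 0.8870 × 134 = 118.86
Base: 338 + 118.86 = 456.86
REF2 = 49 / 456.86 = 0.1073

10.7%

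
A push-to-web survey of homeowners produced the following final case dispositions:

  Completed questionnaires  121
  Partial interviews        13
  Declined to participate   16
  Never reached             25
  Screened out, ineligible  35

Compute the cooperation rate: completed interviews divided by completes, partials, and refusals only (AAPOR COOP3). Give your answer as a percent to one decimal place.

Numerator = 121
Denominator = 121 + 13 + 16 = 150
COOP3 = 121 / 150 = 0.8067

80.7%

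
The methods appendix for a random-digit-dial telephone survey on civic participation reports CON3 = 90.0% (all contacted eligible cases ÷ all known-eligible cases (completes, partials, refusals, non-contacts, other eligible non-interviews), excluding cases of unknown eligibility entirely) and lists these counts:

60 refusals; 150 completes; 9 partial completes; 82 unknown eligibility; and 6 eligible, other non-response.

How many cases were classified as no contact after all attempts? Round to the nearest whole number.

Numerator: 150 + 9 + 60 + 6 = 225
CON3 = 225 / D = 0.900
D = 225 / 0.900 = 250.0
Other denominator terms total 225
no contact after all attempts = 250.0 − 225 ≈ 25

25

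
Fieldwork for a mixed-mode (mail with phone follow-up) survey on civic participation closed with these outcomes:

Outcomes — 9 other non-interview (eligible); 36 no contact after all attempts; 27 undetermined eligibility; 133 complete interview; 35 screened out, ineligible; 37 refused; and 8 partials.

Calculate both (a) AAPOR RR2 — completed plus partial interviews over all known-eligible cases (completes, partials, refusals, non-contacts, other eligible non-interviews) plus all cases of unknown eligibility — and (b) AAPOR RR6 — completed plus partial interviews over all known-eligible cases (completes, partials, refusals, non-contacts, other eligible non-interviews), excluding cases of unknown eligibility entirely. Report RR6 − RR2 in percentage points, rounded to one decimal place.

Num = 133 + 8 = 141
Base = 133 + 8 + 37 + 36 + 9 + 27 = 250
RR2 = 141 / 250 = 0.5640
Base = 133 + 8 + 37 + 36 + 9 = 223
RR6 = 141 / 223 = 0.6323
Difference = 63.23 − 56.40 = 6.83 percentage points

6.8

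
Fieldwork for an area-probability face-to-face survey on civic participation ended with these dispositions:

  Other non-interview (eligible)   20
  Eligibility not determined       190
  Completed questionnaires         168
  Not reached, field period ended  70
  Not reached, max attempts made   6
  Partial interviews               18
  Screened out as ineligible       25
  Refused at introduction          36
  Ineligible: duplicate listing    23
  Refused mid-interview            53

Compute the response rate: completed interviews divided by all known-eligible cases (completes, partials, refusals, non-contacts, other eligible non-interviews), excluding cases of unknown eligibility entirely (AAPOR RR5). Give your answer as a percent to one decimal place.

45.3%

Refusals = 36 + 53 = 89
Never reached = 70 + 6 = 76
Not eligible = 25 + 23 = 48
Numerator → 168
Denominator → 168 + 18 + 89 + 76 + 20 = 371
RR5 = 168 / 371 = 0.4528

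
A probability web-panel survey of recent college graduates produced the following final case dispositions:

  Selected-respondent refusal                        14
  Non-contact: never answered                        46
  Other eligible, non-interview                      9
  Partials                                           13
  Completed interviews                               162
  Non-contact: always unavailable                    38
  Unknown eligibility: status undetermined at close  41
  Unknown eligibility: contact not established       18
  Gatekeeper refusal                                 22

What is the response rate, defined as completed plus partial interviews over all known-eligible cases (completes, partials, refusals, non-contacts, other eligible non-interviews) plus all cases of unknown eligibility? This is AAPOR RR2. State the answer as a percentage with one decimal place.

Refusal or break-off = 22 + 14 = 36
Never reached = 46 + 38 = 84
Unknown eligibility = 18 + 41 = 59
Numerator → 162 + 13 = 175
Base → 162 + 13 + 36 + 84 + 9 + 59 = 363
RR2 = 175 / 363 = 0.4821

48.2%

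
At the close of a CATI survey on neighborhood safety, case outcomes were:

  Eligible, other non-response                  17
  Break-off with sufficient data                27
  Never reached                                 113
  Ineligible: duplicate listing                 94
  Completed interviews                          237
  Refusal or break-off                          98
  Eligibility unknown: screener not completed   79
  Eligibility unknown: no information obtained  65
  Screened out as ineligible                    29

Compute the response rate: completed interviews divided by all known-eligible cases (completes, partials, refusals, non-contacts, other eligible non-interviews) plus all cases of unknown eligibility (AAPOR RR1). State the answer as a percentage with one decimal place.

Unknown if eligible = 79 + 65 = 144
Screened out, ineligible = 29 + 94 = 123
Num → 237
Denominator → 237 + 27 + 98 + 113 + 17 + 144 = 636
RR1 = 237 / 636 = 0.3726

37.3%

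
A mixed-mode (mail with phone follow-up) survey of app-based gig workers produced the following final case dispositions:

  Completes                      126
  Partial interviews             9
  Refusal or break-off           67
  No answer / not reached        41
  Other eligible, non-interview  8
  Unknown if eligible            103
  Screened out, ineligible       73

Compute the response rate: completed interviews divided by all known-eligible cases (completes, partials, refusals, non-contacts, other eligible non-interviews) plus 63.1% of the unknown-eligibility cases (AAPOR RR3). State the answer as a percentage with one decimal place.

39.9%

Top: 126
Known eligible: 126 + 9 + 67 + 41 + 8 = 251
e × U: 0.6310 × 103 = 64.99
Base: 251 + 64.99 = 315.99
RR3 = 126 / 315.99 = 0.3987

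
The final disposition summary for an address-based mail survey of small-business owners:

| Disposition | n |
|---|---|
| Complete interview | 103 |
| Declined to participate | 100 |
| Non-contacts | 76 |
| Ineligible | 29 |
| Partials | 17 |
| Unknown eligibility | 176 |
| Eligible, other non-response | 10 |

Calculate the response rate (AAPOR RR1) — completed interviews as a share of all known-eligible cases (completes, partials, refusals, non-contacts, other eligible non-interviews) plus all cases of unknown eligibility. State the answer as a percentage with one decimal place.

Num = 103
Denominator = 103 + 17 + 100 + 76 + 10 + 176 = 482
RR1 = 103 / 482 = 0.2137

21.4%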